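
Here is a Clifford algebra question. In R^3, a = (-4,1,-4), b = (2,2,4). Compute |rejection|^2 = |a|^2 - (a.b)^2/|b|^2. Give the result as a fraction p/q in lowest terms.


|a|^2 = (-4)^2 + 1^2 + (-4)^2 = 33
|b|^2 = 2^2 + 2^2 + 4^2 = 24
a . b = (-4)*2 + 1*2 + (-4)*4 = -22
(a.b)^2 = (-22)^2 = 484
|rej|^2 = 33 - 484/24
= (792 - 484)/24
= 308/24
In lowest terms: 77/6


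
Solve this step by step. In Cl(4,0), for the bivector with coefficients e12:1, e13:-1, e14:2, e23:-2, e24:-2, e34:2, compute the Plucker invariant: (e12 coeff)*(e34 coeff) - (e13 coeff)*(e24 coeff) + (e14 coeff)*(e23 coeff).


Plucker relation: af - be + cd
a*f = 1*2 = 2
b*e = (-1)*(-2) = 2
c*d = 2*(-2) = -4
af - be + cd = 2 - 2 + (-4)
= -4


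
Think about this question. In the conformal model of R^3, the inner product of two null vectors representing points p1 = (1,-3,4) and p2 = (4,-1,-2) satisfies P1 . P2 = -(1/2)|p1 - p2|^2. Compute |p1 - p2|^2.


p1 - p2 = (-3, -2, 6)
|p1 - p2|^2 = (-3)^2 + (-2)^2 + 6^2
= 9 + 4 + 36
= 49


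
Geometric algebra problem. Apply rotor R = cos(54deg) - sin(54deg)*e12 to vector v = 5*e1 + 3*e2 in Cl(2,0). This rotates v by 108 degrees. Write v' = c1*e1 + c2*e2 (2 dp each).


Rotor R = cos(54deg) - sin(54deg)*e12
Rotation angle theta = 2 * 54 = 108 degrees
v' = R*v*~R rotates v by theta.
cos(108deg) = -0.3090, sin(108deg) = 0.9511
v'_1 = 5*cos(108deg) - 3*sin(108deg)
= 5*(-0.3090) - 3*0.9511
= -4.40
v'_2 = 5*sin(108deg) + 3*cos(108deg)
= 5*0.9511 + 3*(-0.3090)
= 3.83
v' = -4.40*e1 + 3.83*e2


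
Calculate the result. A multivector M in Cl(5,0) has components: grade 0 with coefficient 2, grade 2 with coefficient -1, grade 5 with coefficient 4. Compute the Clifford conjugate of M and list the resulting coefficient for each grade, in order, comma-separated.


Clifford conjugate sign for grade k: (-1)^(k(k+1)/2)
Grade 0: (-1)^(0*1/2) = (-1)^0 = 1, coeff 2 -> 2
Grade 2: (-1)^(2*3/2) = (-1)^3 = -1, coeff -1 -> 1
Grade 5: (-1)^(5*6/2) = (-1)^15 = -1, coeff 4 -> -4
Conjugated coefficients: 2, 1, -4


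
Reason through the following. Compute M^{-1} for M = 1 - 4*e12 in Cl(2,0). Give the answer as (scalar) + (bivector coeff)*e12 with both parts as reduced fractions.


M = 1 - 4*e12, where e12^2 = -1.
Since M commutes with its reverse ~M = a - b*e12, M * ~M = a^2 - b^2*e12^2 = a^2 + b^2.
So M^{-1} = ~M / (a^2 + b^2) = (a - b*e12)/(a^2 + b^2).
a^2 + b^2 = 1 + 16 = 17
Scalar part = 1/17 = 1/17
Bivector coeff = 4/17 = 4/17
M^{-1} = 1/17 + 4/17*e12


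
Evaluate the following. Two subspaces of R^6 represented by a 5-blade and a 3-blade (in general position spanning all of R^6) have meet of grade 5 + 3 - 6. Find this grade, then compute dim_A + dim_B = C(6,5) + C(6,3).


Meet grade = grade(A) + grade(B) - n
= 5 + 3 - 6 = 2
C(6,5) = 6
C(6,3) = 20
dim_A + dim_B = 6 + 20 = 26


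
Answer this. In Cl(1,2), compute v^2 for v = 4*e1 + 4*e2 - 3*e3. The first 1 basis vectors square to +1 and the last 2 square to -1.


v^2 = sum of c_i^2 * e_i^2
Positive signature terms (e_i^2 = +1): 4^2 = 16
Negative signature terms (e_j^2 = -1): 4^2 + (-3)^2 = 25
v^2 = 16 - 25 = -9


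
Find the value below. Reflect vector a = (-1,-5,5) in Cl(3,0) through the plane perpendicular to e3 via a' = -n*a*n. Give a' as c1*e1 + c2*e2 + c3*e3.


Reflection formula: a' = -n*a*n, with n = e3 (unit vector, n^2 = 1).
For reflection through hyperplane perp to e3:
The component along e3 flips sign, others stay.
a = (-1, -5, 5)
a' = (-1, -5, -5)
a' = -1*e1 - 5*e2 - 5*e3


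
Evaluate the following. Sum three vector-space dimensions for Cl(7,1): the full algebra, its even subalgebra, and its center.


n = 7 + 1 = 8
Total dim = 2^8 = 256
Even subalgebra dim = 2^7 = 128
n is even, so center dim = 1
Sum = 256 + 128 + 1 = 385


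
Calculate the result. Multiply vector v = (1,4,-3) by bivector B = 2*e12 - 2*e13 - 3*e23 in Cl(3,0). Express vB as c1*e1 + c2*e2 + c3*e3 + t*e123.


vB has grade-1 (vector) and grade-3 (trivector) parts: vB = (v _| B) + (v ^ B).
Vector part <vB>_1:
  e1: -v2*b12 - v3*b13 = -(4)*(2) - (-3)*(-2) = -14
  e2: v1*b12 - v3*b23 = (1)*(2) - (-3)*(-3) = -7
  e3: v1*b13 + v2*b23 = (1)*(-2) + (4)*(-3) = -14
Trivector part <vB>_3:
  e123: v1*b23 - v2*b13 + v3*b12 = (1)*(-3) - (4)*(-2) + (-3)*(2) = -1
vB = -14*e1 - 7*e2 - 14*e3 - 1*e123


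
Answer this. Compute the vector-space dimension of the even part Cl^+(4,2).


Even subalgebra dimension = 2^(n-1)
n = 4 + 2 = 6
2^(6 - 1) = 2^5 = 32
Verification: sum of C(6,k) for even k = 1 + 15 + 15 + 1 = 32
Result = 32


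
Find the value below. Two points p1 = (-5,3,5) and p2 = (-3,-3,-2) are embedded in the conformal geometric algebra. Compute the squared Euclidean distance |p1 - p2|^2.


p1 - p2 = (-2, 6, 7)
|p1 - p2|^2 = (-2)^2 + 6^2 + 7^2
= 4 + 36 + 49
= 89


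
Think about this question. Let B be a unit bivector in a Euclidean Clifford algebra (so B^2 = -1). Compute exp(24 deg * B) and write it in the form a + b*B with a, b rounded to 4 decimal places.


For a unit bivector B with B^2 = -1, the exponential series gives
e^(theta*B) = cos(theta) + sin(theta)*B (the GA analogue of Euler's formula).
theta = 24 degrees = 0.418879 rad
cos(24 deg) = 0.9135
sin(24 deg) = 0.4067
exp(theta*B) = 0.9135 + 0.4067*B


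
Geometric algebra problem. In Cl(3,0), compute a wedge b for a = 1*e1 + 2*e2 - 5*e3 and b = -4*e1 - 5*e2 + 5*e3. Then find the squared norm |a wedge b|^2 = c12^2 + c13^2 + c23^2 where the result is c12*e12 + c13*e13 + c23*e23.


a wedge b = (a1*b2 - a2*b1)*e12 + (a1*b3 - a3*b1)*e13 + (a2*b3 - a3*b2)*e23
e12 coeff: 1*(-5) - 2*(-4) = -5 - (-8) = 3
e13 coeff: 1*5 - (-5)*(-4) = 5 - 20 = -15
e23 coeff: 2*5 - (-5)*(-5) = 10 - 25 = -15
|a wedge b|^2 = 3^2 + (-15)^2 + (-15)^2
= 9 + 225 + 225
= 459


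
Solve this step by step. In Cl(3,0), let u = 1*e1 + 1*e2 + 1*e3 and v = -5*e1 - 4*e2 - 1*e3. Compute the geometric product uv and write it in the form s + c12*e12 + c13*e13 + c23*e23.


In Cl(3,0): e_i^2 = 1, e_ie_j = -e_je_i for i != j.
Scalar part = u . v = 1*(-5) + 1*(-4) + 1*(-1)
= -5 + (-4) + (-1) = -10
e12 coeff = 1*(-4) - 1*(-5) = -4 - (-5) = 1
e13 coeff = 1*(-1) - 1*(-5) = -1 - (-5) = 4
e23 coeff = 1*(-1) - 1*(-4) = -1 - (-4) = 3
uv = -10 + 1*e12 + 4*e13 + 3*e23


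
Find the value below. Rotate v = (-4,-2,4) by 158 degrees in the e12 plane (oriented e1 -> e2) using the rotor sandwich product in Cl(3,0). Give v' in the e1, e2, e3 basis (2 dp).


Rotor R = cos(79deg) - sin(79deg)*e12
Rotation angle theta = 2 * 79 = 158 degrees in the e12 plane (e1 -> e2).
The component perpendicular to the plane (e3) is invariant: v'_3 = v3 = 4.00
cos(158deg) = -0.9272, sin(158deg) = 0.3746
v'_1 = v1*cos(theta) - v2*sin(theta) = -4*(-0.9272) - (-2)*0.3746 = 4.46
v'_2 = v1*sin(theta) + v2*cos(theta) = -4*0.3746 + (-2)*(-0.9272) = 0.36
v' = 4.46*e1 + 0.36*e2 + 4.00*e3


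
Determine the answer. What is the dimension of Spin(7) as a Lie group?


Spin(n) double-covers SO(n); both have Lie algebra so(n) of dimension n(n-1)/2.
n = 7
n(n-1) = 7 * 6 = 42
dim Spin(7) = 42/2 = 21


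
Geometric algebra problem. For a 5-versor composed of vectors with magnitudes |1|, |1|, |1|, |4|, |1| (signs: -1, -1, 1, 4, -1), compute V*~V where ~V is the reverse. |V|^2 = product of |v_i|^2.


Each vector v_i has |v_i|^2 = s_i^2
Squared scales: (-1)^2 = 1, (-1)^2 = 1, 1^2 = 1, 4^2 = 16, (-1)^2 = 1
|V|^2 = 1 * 1 * 1 * 16 * 1
= 16


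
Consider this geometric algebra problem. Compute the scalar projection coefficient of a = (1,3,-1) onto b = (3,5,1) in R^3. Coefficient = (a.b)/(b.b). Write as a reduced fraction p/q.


Projection coefficient = (a . b) / (b . b)
a . b = 1*3 + 3*5 + (-1)*1
= 3 + 15 + (-1) = 17
b . b = 3^2 + 5^2 + 1^2
= 9 + 25 + 1 = 35
Coefficient = 17/35
In lowest terms: 17/35


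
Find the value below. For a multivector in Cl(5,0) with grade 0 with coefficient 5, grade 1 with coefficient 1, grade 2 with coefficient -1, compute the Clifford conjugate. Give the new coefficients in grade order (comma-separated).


Clifford conjugate sign for grade k: (-1)^(k(k+1)/2)
Grade 0: (-1)^(0*1/2) = (-1)^0 = 1, coeff 5 -> 5
Grade 1: (-1)^(1*2/2) = (-1)^1 = -1, coeff 1 -> -1
Grade 2: (-1)^(2*3/2) = (-1)^3 = -1, coeff -1 -> 1
Conjugated coefficients: 5, -1, 1


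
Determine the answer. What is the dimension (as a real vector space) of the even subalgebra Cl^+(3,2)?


Even subalgebra dimension = 2^(n-1)
n = 3 + 2 = 5
2^(5 - 1) = 2^4 = 16
Verification: sum of C(5,k) for even k = 1 + 10 + 5 = 16
Result = 16


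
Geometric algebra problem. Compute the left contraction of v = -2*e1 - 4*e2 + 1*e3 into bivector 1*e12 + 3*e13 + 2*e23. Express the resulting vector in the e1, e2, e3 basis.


Left contraction v _| B = <vB>_1 (grade-1 part of the geometric product vB).
Using e1_|e12 = e2, e2_|e12 = -e1, e1_|e13 = e3, e3_|e13 = -e1, e2_|e23 = e3, e3_|e23 = -e2:
e1 coeff: -v2*b12 - v3*b13 = -(-4)*(1) - (1)*(3) = 1
e2 coeff: v1*b12 - v3*b23 = (-2)*(1) - (1)*(2) = -4
e3 coeff: v1*b13 + v2*b23 = (-2)*(3) + (-4)*(2) = -14
v _| B = 1*e1 - 4*e2 - 14*e3


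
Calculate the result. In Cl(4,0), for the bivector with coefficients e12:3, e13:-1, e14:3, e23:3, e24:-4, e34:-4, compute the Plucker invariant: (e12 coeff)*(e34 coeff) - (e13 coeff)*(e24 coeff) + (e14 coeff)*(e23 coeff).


Plucker relation: af - be + cd
a*f = 3*(-4) = -12
b*e = (-1)*(-4) = 4
c*d = 3*3 = 9
af - be + cd = -12 - 4 + 9
= -7


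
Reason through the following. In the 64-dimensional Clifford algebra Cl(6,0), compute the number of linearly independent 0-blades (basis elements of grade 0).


Number of grade-k basis blades in Cl(p,q) with n = p + q is C(n, k).
n = 6 + 0 = 6
C(6, 0) = 6! / (0! * 6!)
= 720 / (1 * 720)
= 1


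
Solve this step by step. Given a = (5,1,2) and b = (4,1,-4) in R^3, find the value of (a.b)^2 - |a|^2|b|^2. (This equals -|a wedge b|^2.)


a . b = 5*4 + 1*1 + 2*(-4)
= 20 + 1 + (-8) = 13
|a|^2 = 5^2 + 1^2 + 2^2 = 30
|b|^2 = 4^2 + 1^2 + (-4)^2 = 33
(a.b)^2 = 13^2 = 169
|a|^2 * |b|^2 = 30 * 33 = 990
Result = 169 - 990 = -821


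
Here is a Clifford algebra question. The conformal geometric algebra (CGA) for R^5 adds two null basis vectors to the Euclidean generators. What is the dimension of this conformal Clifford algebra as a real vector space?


The conformal model of R^5 uses Cl(6,1): the 5 Euclidean generators plus two extra orthogonal generators e+ (e+^2 = +1) and e- (e-^2 = -1), from which the null vectors e0, einf are built.
Number of generators m = 5 + 2 = 7.
dim Cl(p,q) = 2^m = 2^7 = 128


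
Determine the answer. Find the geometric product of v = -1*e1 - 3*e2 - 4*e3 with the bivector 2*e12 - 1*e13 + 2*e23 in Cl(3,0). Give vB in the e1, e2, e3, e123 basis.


vB has grade-1 (vector) and grade-3 (trivector) parts: vB = (v _| B) + (v ^ B).
Vector part <vB>_1:
  e1: -v2*b12 - v3*b13 = -(-3)*(2) - (-4)*(-1) = 2
  e2: v1*b12 - v3*b23 = (-1)*(2) - (-4)*(2) = 6
  e3: v1*b13 + v2*b23 = (-1)*(-1) + (-3)*(2) = -5
Trivector part <vB>_3:
  e123: v1*b23 - v2*b13 + v3*b12 = (-1)*(2) - (-3)*(-1) + (-4)*(2) = -13
vB = 2*e1 + 6*e2 - 5*e3 - 13*e123


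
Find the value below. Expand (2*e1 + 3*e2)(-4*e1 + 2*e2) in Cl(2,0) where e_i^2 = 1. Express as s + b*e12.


Expand: (2*e1 + 3*e2)(-4*e1 + 2*e2)
= 2*(-4)*e1e1 + 2*2*e1e2 + 3*(-4)*e2e1 + 3*2*e2e2
Using e1^2 = e2^2 = 1, e2e1 = -e1e2:
Scalar part s = 2*(-4) + 3*2 = -8 + 6 = -2
Bivector part b = 2*2 - 3*(-4) = 4 - (-12) = 16
uv = -2 + 16*e12


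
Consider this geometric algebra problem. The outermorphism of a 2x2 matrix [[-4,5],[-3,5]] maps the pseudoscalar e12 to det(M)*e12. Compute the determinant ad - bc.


The outermorphism of a linear map f sends e1^e2 to f(e1)^f(e2).
f(e1) = -4*e1 - 3*e2
f(e2) = 5*e1 + 5*e2
f(e1) ^ f(e2) = (-4*e1 - 3*e2) ^ (5*e1 + 5*e2)
= (-4)*5*e12 + (-3)*5*e21
= (-20 - (-15))*e12
= -5*e12
Coefficient = -5


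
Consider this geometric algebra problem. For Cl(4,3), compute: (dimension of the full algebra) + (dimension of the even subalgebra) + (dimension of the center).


n = 4 + 3 = 7
Total dim = 2^7 = 128
Even subalgebra dim = 2^6 = 64
n is odd, so center dim = 2
Sum = 128 + 64 + 2 = 194


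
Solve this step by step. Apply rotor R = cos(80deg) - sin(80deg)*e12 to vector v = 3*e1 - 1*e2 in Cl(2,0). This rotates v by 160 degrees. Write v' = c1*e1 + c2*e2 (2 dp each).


Rotor R = cos(80deg) - sin(80deg)*e12
Rotation angle theta = 2 * 80 = 160 degrees
v' = R*v*~R rotates v by theta.
cos(160deg) = -0.9397, sin(160deg) = 0.3420
v'_1 = 3*cos(160deg) - (-1)*sin(160deg)
= 3*(-0.9397) - (-1)*0.3420
= -2.48
v'_2 = 3*sin(160deg) + (-1)*cos(160deg)
= 3*0.3420 + (-1)*(-0.9397)
= 1.97
v' = -2.48*e1 + 1.97*e2


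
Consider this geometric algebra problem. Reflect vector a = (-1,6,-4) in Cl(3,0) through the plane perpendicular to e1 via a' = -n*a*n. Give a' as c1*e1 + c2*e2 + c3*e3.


Reflection formula: a' = -n*a*n, with n = e1 (unit vector, n^2 = 1).
For reflection through hyperplane perp to e1:
The component along e1 flips sign, others stay.
a = (-1, 6, -4)
a' = (1, 6, -4)
a' = 1*e1 + 6*e2 - 4*e3


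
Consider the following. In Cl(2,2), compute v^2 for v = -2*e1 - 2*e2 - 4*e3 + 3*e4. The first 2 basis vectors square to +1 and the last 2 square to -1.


v^2 = sum of c_i^2 * e_i^2
Positive signature terms (e_i^2 = +1): (-2)^2 + (-2)^2 = 8
Negative signature terms (e_j^2 = -1): (-4)^2 + 3^2 = 25
v^2 = 8 - 25 = -17


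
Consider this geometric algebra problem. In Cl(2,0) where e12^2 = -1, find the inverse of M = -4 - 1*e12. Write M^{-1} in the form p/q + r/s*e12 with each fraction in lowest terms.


M = -4 - 1*e12, where e12^2 = -1.
Since M commutes with its reverse ~M = a - b*e12, M * ~M = a^2 - b^2*e12^2 = a^2 + b^2.
So M^{-1} = ~M / (a^2 + b^2) = (a - b*e12)/(a^2 + b^2).
a^2 + b^2 = 16 + 1 = 17
Scalar part = -4/17 = -4/17
Bivector coeff = 1/17 = 1/17
M^{-1} = -4/17 + 1/17*e12


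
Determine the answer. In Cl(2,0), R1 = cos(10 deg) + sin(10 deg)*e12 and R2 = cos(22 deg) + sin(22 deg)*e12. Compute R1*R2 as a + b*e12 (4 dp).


Same-plane rotors commute and their half-angles add:
R1*R2 = cos(a1 + a2) + sin(a1 + a2)*e12.
a1 + a2 = 10 + 22 = 32 deg
cos(32 deg) = 0.8480
sin(32 deg) = 0.5299
R1*R2 = 0.8480 + 0.5299*e12


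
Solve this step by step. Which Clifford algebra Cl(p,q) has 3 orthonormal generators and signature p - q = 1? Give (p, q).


We need p + q = 3 and p - q = 1.
Adding: 2p = 3 + 1 = 4, so p = 2.
Then q = 3 - 2 = 1.
(p, q) = (2, 1)


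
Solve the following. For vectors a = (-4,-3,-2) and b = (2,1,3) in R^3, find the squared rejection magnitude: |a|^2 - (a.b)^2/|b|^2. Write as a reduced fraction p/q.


|a|^2 = (-4)^2 + (-3)^2 + (-2)^2 = 29
|b|^2 = 2^2 + 1^2 + 3^2 = 14
a . b = (-4)*2 + (-3)*1 + (-2)*3 = -17
(a.b)^2 = (-17)^2 = 289
|rej|^2 = 29 - 289/14
= (406 - 289)/14
= 117/14
In lowest terms: 117/14


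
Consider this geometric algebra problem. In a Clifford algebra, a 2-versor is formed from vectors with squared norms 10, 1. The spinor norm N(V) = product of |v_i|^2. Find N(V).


Spinor norm N(V) = |v1|^2 * |v2|^2 * ... * |v2|^2
= 10 * 1
Running product: 10, 10
N(V) = 10


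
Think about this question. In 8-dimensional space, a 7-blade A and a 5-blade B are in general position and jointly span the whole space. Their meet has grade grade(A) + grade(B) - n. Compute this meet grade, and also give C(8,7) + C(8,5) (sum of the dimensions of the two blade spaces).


Meet grade = grade(A) + grade(B) - n
= 7 + 5 - 8 = 4
C(8,7) = 8
C(8,5) = 56
dim_A + dim_B = 8 + 56 = 64


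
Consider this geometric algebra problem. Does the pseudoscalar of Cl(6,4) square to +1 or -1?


The pseudoscalar I = e1...e_n (product of all n generators) of Cl(p,q) satisfies I^2 = (-1)^(q + n(n-1)/2).
p = 6, q = 4, n = p + q = 10
n(n-1)/2 = 10 * 9 / 2 = 45
Exponent = q + n(n-1)/2 = 4 + 45 = 49
I^2 = (-1)^49 = -1


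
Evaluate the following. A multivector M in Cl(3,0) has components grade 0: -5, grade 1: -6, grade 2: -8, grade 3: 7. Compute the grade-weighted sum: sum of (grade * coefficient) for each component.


Grade-weighted sum = sum of grade_k * coefficient_k
0*(-5) = 0
1*(-6) = -6
2*(-8) = -16
3*7 = 21
Total = 0 + (-6) + (-16) + 21 = -1


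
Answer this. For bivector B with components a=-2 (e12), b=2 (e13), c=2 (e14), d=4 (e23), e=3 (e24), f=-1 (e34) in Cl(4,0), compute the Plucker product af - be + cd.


Plucker relation: af - be + cd
a*f = (-2)*(-1) = 2
b*e = 2*3 = 6
c*d = 2*4 = 8
af - be + cd = 2 - 6 + 8
= 4


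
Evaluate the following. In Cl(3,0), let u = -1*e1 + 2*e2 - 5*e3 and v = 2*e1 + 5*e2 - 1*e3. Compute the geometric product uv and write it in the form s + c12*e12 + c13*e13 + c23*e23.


In Cl(3,0): e_i^2 = 1, e_ie_j = -e_je_i for i != j.
Scalar part = u . v = (-1)*2 + 2*5 + (-5)*(-1)
= -2 + 10 + 5 = 13
e12 coeff = (-1)*5 - 2*2 = -5 - 4 = -9
e13 coeff = (-1)*(-1) - (-5)*2 = 1 - (-10) = 11
e23 coeff = 2*(-1) - (-5)*5 = -2 - (-25) = 23
uv = 13 - 9*e12 + 11*e13 + 23*e23


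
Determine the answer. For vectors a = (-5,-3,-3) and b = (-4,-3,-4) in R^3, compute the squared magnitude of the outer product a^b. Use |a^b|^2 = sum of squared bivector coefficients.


a wedge b = (a1*b2 - a2*b1)*e12 + (a1*b3 - a3*b1)*e13 + (a2*b3 - a3*b2)*e23
e12 coeff: (-5)*(-3) - (-3)*(-4) = 15 - 12 = 3
e13 coeff: (-5)*(-4) - (-3)*(-4) = 20 - 12 = 8
e23 coeff: (-3)*(-4) - (-3)*(-3) = 12 - 9 = 3
|a wedge b|^2 = 3^2 + 8^2 + 3^2
= 9 + 64 + 9
= 82


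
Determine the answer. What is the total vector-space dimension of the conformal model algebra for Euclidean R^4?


The conformal model of R^4 uses Cl(5,1): the 4 Euclidean generators plus two extra orthogonal generators e+ (e+^2 = +1) and e- (e-^2 = -1), from which the null vectors e0, einf are built.
Number of generators m = 4 + 2 = 6.
dim Cl(p,q) = 2^m = 2^6 = 64


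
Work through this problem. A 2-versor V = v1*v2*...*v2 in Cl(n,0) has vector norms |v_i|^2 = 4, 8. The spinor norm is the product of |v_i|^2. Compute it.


Spinor norm N(V) = |v1|^2 * |v2|^2 * ... * |v2|^2
= 4 * 8
Running product: 4, 32
N(V) = 32


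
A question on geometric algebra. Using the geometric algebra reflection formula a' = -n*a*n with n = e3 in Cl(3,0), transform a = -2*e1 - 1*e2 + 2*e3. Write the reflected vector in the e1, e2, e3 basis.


Reflection formula: a' = -n*a*n, with n = e3 (unit vector, n^2 = 1).
For reflection through hyperplane perp to e3:
The component along e3 flips sign, others stay.
a = (-2, -1, 2)
a' = (-2, -1, -2)
a' = -2*e1 - 1*e2 - 2*e3


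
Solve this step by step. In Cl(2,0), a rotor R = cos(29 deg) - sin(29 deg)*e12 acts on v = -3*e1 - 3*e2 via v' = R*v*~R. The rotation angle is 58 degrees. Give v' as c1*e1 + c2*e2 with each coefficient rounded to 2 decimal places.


Rotor R = cos(29deg) - sin(29deg)*e12
Rotation angle theta = 2 * 29 = 58 degrees
v' = R*v*~R rotates v by theta.
cos(58deg) = 0.5299, sin(58deg) = 0.8480
v'_1 = -3*cos(58deg) - (-3)*sin(58deg)
= -3*0.5299 - (-3)*0.8480
= 0.95
v'_2 = -3*sin(58deg) + (-3)*cos(58deg)
= -3*0.8480 + (-3)*0.5299
= -4.13
v' = 0.95*e1 - 4.13*e2


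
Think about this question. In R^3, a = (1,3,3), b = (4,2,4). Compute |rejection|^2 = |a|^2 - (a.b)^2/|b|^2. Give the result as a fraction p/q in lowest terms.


|a|^2 = 1^2 + 3^2 + 3^2 = 19
|b|^2 = 4^2 + 2^2 + 4^2 = 36
a . b = 1*4 + 3*2 + 3*4 = 22
(a.b)^2 = 22^2 = 484
|rej|^2 = 19 - 484/36
= (684 - 484)/36
= 200/36
In lowest terms: 50/9


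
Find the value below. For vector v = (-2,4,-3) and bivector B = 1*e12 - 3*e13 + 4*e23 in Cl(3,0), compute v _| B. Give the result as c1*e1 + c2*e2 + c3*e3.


Left contraction v _| B = <vB>_1 (grade-1 part of the geometric product vB).
Using e1_|e12 = e2, e2_|e12 = -e1, e1_|e13 = e3, e3_|e13 = -e1, e2_|e23 = e3, e3_|e23 = -e2:
e1 coeff: -v2*b12 - v3*b13 = -(4)*(1) - (-3)*(-3) = -13
e2 coeff: v1*b12 - v3*b23 = (-2)*(1) - (-3)*(4) = 10
e3 coeff: v1*b13 + v2*b23 = (-2)*(-3) + (4)*(4) = 22
v _| B = -13*e1 + 10*e2 + 22*e3


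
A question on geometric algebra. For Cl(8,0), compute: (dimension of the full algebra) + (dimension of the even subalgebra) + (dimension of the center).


n = 8 + 0 = 8
Total dim = 2^8 = 256
Even subalgebra dim = 2^7 = 128
n is even, so center dim = 1
Sum = 256 + 128 + 1 = 385


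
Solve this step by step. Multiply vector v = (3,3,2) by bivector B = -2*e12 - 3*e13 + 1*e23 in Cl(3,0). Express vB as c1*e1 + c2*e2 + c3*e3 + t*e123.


vB has grade-1 (vector) and grade-3 (trivector) parts: vB = (v _| B) + (v ^ B).
Vector part <vB>_1:
  e1: -v2*b12 - v3*b13 = -(3)*(-2) - (2)*(-3) = 12
  e2: v1*b12 - v3*b23 = (3)*(-2) - (2)*(1) = -8
  e3: v1*b13 + v2*b23 = (3)*(-3) + (3)*(1) = -6
Trivector part <vB>_3:
  e123: v1*b23 - v2*b13 + v3*b12 = (3)*(1) - (3)*(-3) + (2)*(-2) = 8
vB = 12*e1 - 8*e2 - 6*e3 + 8*e123


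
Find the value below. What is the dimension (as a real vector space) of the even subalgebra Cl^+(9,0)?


Even subalgebra dimension = 2^(n-1)
n = 9 + 0 = 9
2^(9 - 1) = 2^8 = 256
Verification: sum of C(9,k) for even k = 1 + 36 + 126 + 84 + 9 = 256
Result = 256


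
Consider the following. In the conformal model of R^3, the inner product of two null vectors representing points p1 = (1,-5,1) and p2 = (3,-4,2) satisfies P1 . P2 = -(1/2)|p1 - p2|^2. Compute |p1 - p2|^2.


p1 - p2 = (-2, -1, -1)
|p1 - p2|^2 = (-2)^2 + (-1)^2 + (-1)^2
= 4 + 1 + 1
= 6


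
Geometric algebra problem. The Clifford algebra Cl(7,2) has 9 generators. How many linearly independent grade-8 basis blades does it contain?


Number of grade-k basis blades in Cl(p,q) with n = p + q is C(n, k).
n = 7 + 2 = 9
C(9, 8) = 9! / (8! * 1!)
= 362880 / (40320 * 1)
= 9


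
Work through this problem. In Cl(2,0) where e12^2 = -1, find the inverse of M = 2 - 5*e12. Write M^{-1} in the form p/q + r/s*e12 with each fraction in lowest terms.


M = 2 - 5*e12, where e12^2 = -1.
Since M commutes with its reverse ~M = a - b*e12, M * ~M = a^2 - b^2*e12^2 = a^2 + b^2.
So M^{-1} = ~M / (a^2 + b^2) = (a - b*e12)/(a^2 + b^2).
a^2 + b^2 = 4 + 25 = 29
Scalar part = 2/29 = 2/29
Bivector coeff = 5/29 = 5/29
M^{-1} = 2/29 + 5/29*e12


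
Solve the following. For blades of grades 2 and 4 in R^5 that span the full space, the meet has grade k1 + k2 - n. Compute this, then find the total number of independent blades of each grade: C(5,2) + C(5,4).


Meet grade = grade(A) + grade(B) - n
= 2 + 4 - 5 = 1
C(5,2) = 10
C(5,4) = 5
dim_A + dim_B = 10 + 5 = 15


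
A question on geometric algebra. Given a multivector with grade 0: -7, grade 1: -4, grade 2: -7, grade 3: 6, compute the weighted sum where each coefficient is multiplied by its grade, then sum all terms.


Grade-weighted sum = sum of grade_k * coefficient_k
0*(-7) = 0
1*(-4) = -4
2*(-7) = -14
3*6 = 18
Total = 0 + (-4) + (-14) + 18 = 0


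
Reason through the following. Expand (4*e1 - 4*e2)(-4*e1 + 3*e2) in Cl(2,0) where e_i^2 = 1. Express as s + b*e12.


Expand: (4*e1 - 4*e2)(-4*e1 + 3*e2)
= 4*(-4)*e1e1 + 4*3*e1e2 + (-4)*(-4)*e2e1 + (-4)*3*e2e2
Using e1^2 = e2^2 = 1, e2e1 = -e1e2:
Scalar part s = 4*(-4) + (-4)*3 = -16 + (-12) = -28
Bivector part b = 4*3 - (-4)*(-4) = 12 - 16 = -4
uv = -28 - 4*e12


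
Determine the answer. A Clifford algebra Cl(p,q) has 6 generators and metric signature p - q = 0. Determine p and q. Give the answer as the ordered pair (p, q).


We need p + q = 6 and p - q = 0.
Adding: 2p = 6 + 0 = 6, so p = 3.
Then q = 6 - 3 = 3.
(p, q) = (3, 3)


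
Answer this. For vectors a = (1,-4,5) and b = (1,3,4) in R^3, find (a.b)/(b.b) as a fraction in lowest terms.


Projection coefficient = (a . b) / (b . b)
a . b = 1*1 + (-4)*3 + 5*4
= 1 + (-12) + 20 = 9
b . b = 1^2 + 3^2 + 4^2
= 1 + 9 + 16 = 26
Coefficient = 9/26
In lowest terms: 9/26


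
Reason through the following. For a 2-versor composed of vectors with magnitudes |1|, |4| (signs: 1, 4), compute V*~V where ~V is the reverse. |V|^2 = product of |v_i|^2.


Each vector v_i has |v_i|^2 = s_i^2
Squared scales: 1^2 = 1, 4^2 = 16
|V|^2 = 1 * 16
= 16


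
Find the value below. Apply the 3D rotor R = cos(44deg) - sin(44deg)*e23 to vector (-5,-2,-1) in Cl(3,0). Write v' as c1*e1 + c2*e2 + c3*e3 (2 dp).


Rotor R = cos(44deg) - sin(44deg)*e23
Rotation angle theta = 2 * 44 = 88 degrees in the e23 plane (e2 -> e3).
The component perpendicular to the plane (e1) is invariant: v'_1 = v1 = -5.00
cos(88deg) = 0.0349, sin(88deg) = 0.9994
v'_2 = v2*cos(theta) - v3*sin(theta) = -2*0.0349 - (-1)*0.9994 = 0.93
v'_3 = v2*sin(theta) + v3*cos(theta) = -2*0.9994 + (-1)*0.0349 = -2.03
v' = -5.00*e1 + 0.93*e2 - 2.03*e3


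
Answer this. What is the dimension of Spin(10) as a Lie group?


Spin(n) double-covers SO(n); both have Lie algebra so(n) of dimension n(n-1)/2.
n = 10
n(n-1) = 10 * 9 = 90
dim Spin(10) = 90/2 = 45


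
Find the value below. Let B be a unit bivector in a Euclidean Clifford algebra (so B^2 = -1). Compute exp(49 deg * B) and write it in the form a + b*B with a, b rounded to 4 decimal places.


For a unit bivector B with B^2 = -1, the exponential series gives
e^(theta*B) = cos(theta) + sin(theta)*B (the GA analogue of Euler's formula).
theta = 49 degrees = 0.855211 rad
cos(49 deg) = 0.6561
sin(49 deg) = 0.7547
exp(theta*B) = 0.6561 + 0.7547*B


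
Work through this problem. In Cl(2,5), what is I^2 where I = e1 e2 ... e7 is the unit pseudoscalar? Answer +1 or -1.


The pseudoscalar I = e1...e_n (product of all n generators) of Cl(p,q) satisfies I^2 = (-1)^(q + n(n-1)/2).
p = 2, q = 5, n = p + q = 7
n(n-1)/2 = 7 * 6 / 2 = 21
Exponent = q + n(n-1)/2 = 5 + 21 = 26
I^2 = (-1)^26 = +1


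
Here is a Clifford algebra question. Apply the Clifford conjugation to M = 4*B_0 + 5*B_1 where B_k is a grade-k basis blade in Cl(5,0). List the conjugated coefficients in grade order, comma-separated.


Clifford conjugate sign for grade k: (-1)^(k(k+1)/2)
Grade 0: (-1)^(0*1/2) = (-1)^0 = 1, coeff 4 -> 4
Grade 1: (-1)^(1*2/2) = (-1)^1 = -1, coeff 5 -> -5
Conjugated coefficients: 4, -5


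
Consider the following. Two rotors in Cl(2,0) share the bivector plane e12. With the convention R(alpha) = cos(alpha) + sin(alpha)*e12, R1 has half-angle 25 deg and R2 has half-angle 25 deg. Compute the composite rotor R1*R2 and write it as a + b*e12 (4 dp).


Same-plane rotors commute and their half-angles add:
R1*R2 = cos(a1 + a2) + sin(a1 + a2)*e12.
a1 + a2 = 25 + 25 = 50 deg
cos(50 deg) = 0.6428
sin(50 deg) = 0.7660
R1*R2 = 0.6428 + 0.7660*e12


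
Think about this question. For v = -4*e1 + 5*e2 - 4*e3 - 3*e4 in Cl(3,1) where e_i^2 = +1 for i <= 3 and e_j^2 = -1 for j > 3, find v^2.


v^2 = sum of c_i^2 * e_i^2
Positive signature terms (e_i^2 = +1): (-4)^2 + 5^2 + (-4)^2 = 57
Negative signature terms (e_j^2 = -1): (-3)^2 = 9
v^2 = 57 - 9 = 48


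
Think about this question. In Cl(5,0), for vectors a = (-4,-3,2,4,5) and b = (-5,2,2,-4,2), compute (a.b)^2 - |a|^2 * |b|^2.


a . b = (-4)*(-5) + (-3)*2 + 2*2 + 4*(-4) + 5*2
= 20 + (-6) + 4 + (-16) + 10 = 12
|a|^2 = (-4)^2 + (-3)^2 + 2^2 + 4^2 + 5^2 = 70
|b|^2 = (-5)^2 + 2^2 + 2^2 + (-4)^2 + 2^2 = 53
(a.b)^2 = 12^2 = 144
|a|^2 * |b|^2 = 70 * 53 = 3710
Result = 144 - 3710 = -3566


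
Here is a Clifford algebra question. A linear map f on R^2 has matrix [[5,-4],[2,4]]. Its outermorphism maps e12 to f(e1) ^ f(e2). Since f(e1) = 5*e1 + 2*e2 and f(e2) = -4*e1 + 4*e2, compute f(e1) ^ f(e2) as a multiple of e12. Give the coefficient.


The outermorphism of a linear map f sends e1^e2 to f(e1)^f(e2).
f(e1) = 5*e1 + 2*e2
f(e2) = -4*e1 + 4*e2
f(e1) ^ f(e2) = (5*e1 + 2*e2) ^ (-4*e1 + 4*e2)
= 5*4*e12 + 2*(-4)*e21
= (20 - (-8))*e12
= 28*e12
Coefficient = 28


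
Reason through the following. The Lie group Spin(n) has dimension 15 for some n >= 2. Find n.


dim Spin(n) = dim so(n) = n(n-1)/2.
Solve n(n-1)/2 = 15, i.e. n^2 - n - 30 = 0.
Discriminant = 1 + 8*15 = 121
n = (1 + sqrt(121))/2 = (1 + 11)/2 = 6


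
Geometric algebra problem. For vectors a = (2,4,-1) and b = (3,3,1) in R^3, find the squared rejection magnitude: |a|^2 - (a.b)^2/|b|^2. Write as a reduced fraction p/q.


|a|^2 = 2^2 + 4^2 + (-1)^2 = 21
|b|^2 = 3^2 + 3^2 + 1^2 = 19
a . b = 2*3 + 4*3 + (-1)*1 = 17
(a.b)^2 = 17^2 = 289
|rej|^2 = 21 - 289/19
= (399 - 289)/19
= 110/19
In lowest terms: 110/19


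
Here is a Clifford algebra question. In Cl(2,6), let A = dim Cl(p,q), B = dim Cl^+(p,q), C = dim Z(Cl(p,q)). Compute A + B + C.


n = 2 + 6 = 8
Total dim = 2^8 = 256
Even subalgebra dim = 2^7 = 128
n is even, so center dim = 1
Sum = 256 + 128 + 1 = 385


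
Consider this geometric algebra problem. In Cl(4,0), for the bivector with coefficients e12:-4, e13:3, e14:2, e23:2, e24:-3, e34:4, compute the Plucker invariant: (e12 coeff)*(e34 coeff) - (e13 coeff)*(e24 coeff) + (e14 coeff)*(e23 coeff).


Plucker relation: af - be + cd
a*f = (-4)*4 = -16
b*e = 3*(-3) = -9
c*d = 2*2 = 4
af - be + cd = -16 - (-9) + 4
= -3


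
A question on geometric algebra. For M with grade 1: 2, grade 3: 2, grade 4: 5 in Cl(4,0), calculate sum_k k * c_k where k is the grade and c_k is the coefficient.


Grade-weighted sum = sum of grade_k * coefficient_k
1*2 = 2
3*2 = 6
4*5 = 20
Total = 2 + 6 + 20 = 28


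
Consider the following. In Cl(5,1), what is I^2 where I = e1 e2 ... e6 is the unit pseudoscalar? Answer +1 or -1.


The pseudoscalar I = e1...e_n (product of all n generators) of Cl(p,q) satisfies I^2 = (-1)^(q + n(n-1)/2).
p = 5, q = 1, n = p + q = 6
n(n-1)/2 = 6 * 5 / 2 = 15
Exponent = q + n(n-1)/2 = 1 + 15 = 16
I^2 = (-1)^16 = +1


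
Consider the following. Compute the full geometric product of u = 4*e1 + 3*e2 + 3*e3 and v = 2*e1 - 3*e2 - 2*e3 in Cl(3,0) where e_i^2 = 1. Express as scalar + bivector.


In Cl(3,0): e_i^2 = 1, e_ie_j = -e_je_i for i != j.
Scalar part = u . v = 4*2 + 3*(-3) + 3*(-2)
= 8 + (-9) + (-6) = -7
e12 coeff = 4*(-3) - 3*2 = -12 - 6 = -18
e13 coeff = 4*(-2) - 3*2 = -8 - 6 = -14
e23 coeff = 3*(-2) - 3*(-3) = -6 - (-9) = 3
uv = -7 - 18*e12 - 14*e13 + 3*e23


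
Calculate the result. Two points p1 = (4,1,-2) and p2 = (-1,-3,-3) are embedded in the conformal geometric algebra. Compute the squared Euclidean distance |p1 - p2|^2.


p1 - p2 = (5, 4, 1)
|p1 - p2|^2 = 5^2 + 4^2 + 1^2
= 25 + 16 + 1
= 42


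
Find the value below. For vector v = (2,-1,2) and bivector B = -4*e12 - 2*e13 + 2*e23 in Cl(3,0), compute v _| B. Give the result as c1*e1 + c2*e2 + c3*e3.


Left contraction v _| B = <vB>_1 (grade-1 part of the geometric product vB).
Using e1_|e12 = e2, e2_|e12 = -e1, e1_|e13 = e3, e3_|e13 = -e1, e2_|e23 = e3, e3_|e23 = -e2:
e1 coeff: -v2*b12 - v3*b13 = -(-1)*(-4) - (2)*(-2) = 0
e2 coeff: v1*b12 - v3*b23 = (2)*(-4) - (2)*(2) = -12
e3 coeff: v1*b13 + v2*b23 = (2)*(-2) + (-1)*(2) = -6
v _| B = 0*e1 - 12*e2 - 6*e3


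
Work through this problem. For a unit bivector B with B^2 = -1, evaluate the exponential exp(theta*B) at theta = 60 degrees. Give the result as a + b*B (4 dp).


For a unit bivector B with B^2 = -1, the exponential series gives
e^(theta*B) = cos(theta) + sin(theta)*B (the GA analogue of Euler's formula).
theta = 60 degrees = 1.047198 rad
cos(60 deg) = 0.5000
sin(60 deg) = 0.8660
exp(theta*B) = 0.5000 + 0.8660*B


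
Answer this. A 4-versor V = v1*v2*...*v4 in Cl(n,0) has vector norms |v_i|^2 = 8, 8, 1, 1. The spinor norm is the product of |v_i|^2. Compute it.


Spinor norm N(V) = |v1|^2 * |v2|^2 * ... * |v4|^2
= 8 * 8 * 1 * 1
Running product: 8, 64, 64, 64
N(V) = 64


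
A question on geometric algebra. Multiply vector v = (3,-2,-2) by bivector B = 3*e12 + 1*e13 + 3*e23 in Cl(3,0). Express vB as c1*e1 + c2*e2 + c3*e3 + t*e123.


vB has grade-1 (vector) and grade-3 (trivector) parts: vB = (v _| B) + (v ^ B).
Vector part <vB>_1:
  e1: -v2*b12 - v3*b13 = -(-2)*(3) - (-2)*(1) = 8
  e2: v1*b12 - v3*b23 = (3)*(3) - (-2)*(3) = 15
  e3: v1*b13 + v2*b23 = (3)*(1) + (-2)*(3) = -3
Trivector part <vB>_3:
  e123: v1*b23 - v2*b13 + v3*b12 = (3)*(3) - (-2)*(1) + (-2)*(3) = 5
vB = 8*e1 + 15*e2 - 3*e3 + 5*e123


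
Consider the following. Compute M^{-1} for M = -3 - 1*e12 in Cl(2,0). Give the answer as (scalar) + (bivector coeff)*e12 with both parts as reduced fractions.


M = -3 - 1*e12, where e12^2 = -1.
Since M commutes with its reverse ~M = a - b*e12, M * ~M = a^2 - b^2*e12^2 = a^2 + b^2.
So M^{-1} = ~M / (a^2 + b^2) = (a - b*e12)/(a^2 + b^2).
a^2 + b^2 = 9 + 1 = 10
Scalar part = -3/10 = -3/10
Bivector coeff = 1/10 = 1/10
M^{-1} = -3/10 + 1/10*e12


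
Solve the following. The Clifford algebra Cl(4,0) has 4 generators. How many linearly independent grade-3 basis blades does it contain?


Number of grade-k basis blades in Cl(p,q) with n = p + q is C(n, k).
n = 4 + 0 = 4
C(4, 3) = 4! / (3! * 1!)
= 24 / (6 * 1)
= 4


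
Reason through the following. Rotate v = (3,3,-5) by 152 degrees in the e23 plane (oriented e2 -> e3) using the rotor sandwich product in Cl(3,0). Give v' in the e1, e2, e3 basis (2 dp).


Rotor R = cos(76deg) - sin(76deg)*e23
Rotation angle theta = 2 * 76 = 152 degrees in the e23 plane (e2 -> e3).
The component perpendicular to the plane (e1) is invariant: v'_1 = v1 = 3.00
cos(152deg) = -0.8829, sin(152deg) = 0.4695
v'_2 = v2*cos(theta) - v3*sin(theta) = 3*(-0.8829) - (-5)*0.4695 = -0.30
v'_3 = v2*sin(theta) + v3*cos(theta) = 3*0.4695 + (-5)*(-0.8829) = 5.82
v' = 3.00*e1 - 0.30*e2 + 5.82*e3


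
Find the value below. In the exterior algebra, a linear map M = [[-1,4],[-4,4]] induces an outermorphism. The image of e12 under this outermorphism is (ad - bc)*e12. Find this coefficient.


The outermorphism of a linear map f sends e1^e2 to f(e1)^f(e2).
f(e1) = -1*e1 - 4*e2
f(e2) = 4*e1 + 4*e2
f(e1) ^ f(e2) = (-1*e1 - 4*e2) ^ (4*e1 + 4*e2)
= (-1)*4*e12 + (-4)*4*e21
= (-4 - (-16))*e12
= 12*e12
Coefficient = 12


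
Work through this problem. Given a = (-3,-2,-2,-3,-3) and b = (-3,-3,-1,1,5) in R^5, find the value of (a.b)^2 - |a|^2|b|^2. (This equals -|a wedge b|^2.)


a . b = (-3)*(-3) + (-2)*(-3) + (-2)*(-1) + (-3)*1 + (-3)*5
= 9 + 6 + 2 + (-3) + (-15) = -1
|a|^2 = (-3)^2 + (-2)^2 + (-2)^2 + (-3)^2 + (-3)^2 = 35
|b|^2 = (-3)^2 + (-3)^2 + (-1)^2 + 1^2 + 5^2 = 45
(a.b)^2 = (-1)^2 = 1
|a|^2 * |b|^2 = 35 * 45 = 1575
Result = 1 - 1575 = -1574


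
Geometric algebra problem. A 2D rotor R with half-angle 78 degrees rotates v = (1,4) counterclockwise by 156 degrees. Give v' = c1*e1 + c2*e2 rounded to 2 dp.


Rotor R = cos(78deg) - sin(78deg)*e12
Rotation angle theta = 2 * 78 = 156 degrees
v' = R*v*~R rotates v by theta.
cos(156deg) = -0.9135, sin(156deg) = 0.4067
v'_1 = 1*cos(156deg) - 4*sin(156deg)
= 1*(-0.9135) - 4*0.4067
= -2.54
v'_2 = 1*sin(156deg) + 4*cos(156deg)
= 1*0.4067 + 4*(-0.9135)
= -3.25
v' = -2.54*e1 - 3.25*e2


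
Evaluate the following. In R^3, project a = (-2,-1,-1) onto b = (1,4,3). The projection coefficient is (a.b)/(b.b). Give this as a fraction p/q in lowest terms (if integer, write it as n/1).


Projection coefficient = (a . b) / (b . b)
a . b = (-2)*1 + (-1)*4 + (-1)*3
= -2 + (-4) + (-3) = -9
b . b = 1^2 + 4^2 + 3^2
= 1 + 16 + 9 = 26
Coefficient = -9/26
In lowest terms: -9/26


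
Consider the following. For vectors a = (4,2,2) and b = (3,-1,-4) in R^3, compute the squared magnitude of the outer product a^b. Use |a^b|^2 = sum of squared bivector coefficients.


a wedge b = (a1*b2 - a2*b1)*e12 + (a1*b3 - a3*b1)*e13 + (a2*b3 - a3*b2)*e23
e12 coeff: 4*(-1) - 2*3 = -4 - 6 = -10
e13 coeff: 4*(-4) - 2*3 = -16 - 6 = -22
e23 coeff: 2*(-4) - 2*(-1) = -8 - (-2) = -6
|a wedge b|^2 = (-10)^2 + (-22)^2 + (-6)^2
= 100 + 484 + 36
= 620


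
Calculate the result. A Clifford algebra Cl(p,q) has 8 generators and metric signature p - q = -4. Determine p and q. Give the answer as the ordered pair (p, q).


We need p + q = 8 and p - q = -4.
Adding: 2p = 8 + (-4) = 4, so p = 2.
Then q = 8 - 2 = 6.
(p, q) = (2, 6)


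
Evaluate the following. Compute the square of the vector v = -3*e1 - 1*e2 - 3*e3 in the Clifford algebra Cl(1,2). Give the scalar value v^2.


v^2 = sum of c_i^2 * e_i^2
Positive signature terms (e_i^2 = +1): (-3)^2 = 9
Negative signature terms (e_j^2 = -1): (-1)^2 + (-3)^2 = 10
v^2 = 9 - 10 = -1


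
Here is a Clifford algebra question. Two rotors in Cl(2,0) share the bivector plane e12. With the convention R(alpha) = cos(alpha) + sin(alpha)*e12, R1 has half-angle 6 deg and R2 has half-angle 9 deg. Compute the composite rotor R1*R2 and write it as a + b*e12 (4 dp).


Same-plane rotors commute and their half-angles add:
R1*R2 = cos(a1 + a2) + sin(a1 + a2)*e12.
a1 + a2 = 6 + 9 = 15 deg
cos(15 deg) = 0.9659
sin(15 deg) = 0.2588
R1*R2 = 0.9659 + 0.2588*e12


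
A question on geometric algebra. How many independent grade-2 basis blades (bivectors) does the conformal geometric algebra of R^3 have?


The conformal model of R^3 uses Cl(4,1) with m = 3 + 2 = 5 generators.
Number of grade-2 blades = C(m, 2) = C(5, 2)
= 5*4/2 = 10


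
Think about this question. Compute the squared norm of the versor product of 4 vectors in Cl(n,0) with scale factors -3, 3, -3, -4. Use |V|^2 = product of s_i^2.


Each vector v_i has |v_i|^2 = s_i^2
Squared scales: (-3)^2 = 9, 3^2 = 9, (-3)^2 = 9, (-4)^2 = 16
|V|^2 = 9 * 9 * 9 * 16
= 11664


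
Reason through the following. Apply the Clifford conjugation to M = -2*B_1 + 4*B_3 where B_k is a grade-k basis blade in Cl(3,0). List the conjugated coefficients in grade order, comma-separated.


Clifford conjugate sign for grade k: (-1)^(k(k+1)/2)
Grade 1: (-1)^(1*2/2) = (-1)^1 = -1, coeff -2 -> 2
Grade 3: (-1)^(3*4/2) = (-1)^6 = 1, coeff 4 -> 4
Conjugated coefficients: 2, 4


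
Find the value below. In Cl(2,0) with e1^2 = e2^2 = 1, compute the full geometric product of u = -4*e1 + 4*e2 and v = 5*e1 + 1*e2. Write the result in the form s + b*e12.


Expand: (-4*e1 + 4*e2)(5*e1 + 1*e2)
= (-4)*5*e1e1 + (-4)*1*e1e2 + 4*5*e2e1 + 4*1*e2e2
Using e1^2 = e2^2 = 1, e2e1 = -e1e2:
Scalar part s = (-4)*5 + 4*1 = -20 + 4 = -16
Bivector part b = (-4)*1 - 4*5 = -4 - 20 = -24
uv = -16 - 24*e12


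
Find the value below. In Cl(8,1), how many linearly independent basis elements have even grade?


Even subalgebra dimension = 2^(n-1)
n = 8 + 1 = 9
2^(9 - 1) = 2^8 = 256
Verification: sum of C(9,k) for even k = 1 + 36 + 126 + 84 + 9 = 256
Result = 256


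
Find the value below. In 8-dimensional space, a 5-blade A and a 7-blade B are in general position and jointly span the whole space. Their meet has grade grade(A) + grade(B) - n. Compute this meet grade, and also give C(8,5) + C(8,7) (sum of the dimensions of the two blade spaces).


Meet grade = grade(A) + grade(B) - n
= 5 + 7 - 8 = 4
C(8,5) = 56
C(8,7) = 8
dim_A + dim_B = 56 + 8 = 64


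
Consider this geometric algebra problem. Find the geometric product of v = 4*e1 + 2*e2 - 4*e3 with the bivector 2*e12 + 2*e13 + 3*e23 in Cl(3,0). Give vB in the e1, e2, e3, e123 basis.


vB has grade-1 (vector) and grade-3 (trivector) parts: vB = (v _| B) + (v ^ B).
Vector part <vB>_1:
  e1: -v2*b12 - v3*b13 = -(2)*(2) - (-4)*(2) = 4
  e2: v1*b12 - v3*b23 = (4)*(2) - (-4)*(3) = 20
  e3: v1*b13 + v2*b23 = (4)*(2) + (2)*(3) = 14
Trivector part <vB>_3:
  e123: v1*b23 - v2*b13 + v3*b12 = (4)*(3) - (2)*(2) + (-4)*(2) = 0
vB = 4*e1 + 20*e2 + 14*e3 + 0*e123


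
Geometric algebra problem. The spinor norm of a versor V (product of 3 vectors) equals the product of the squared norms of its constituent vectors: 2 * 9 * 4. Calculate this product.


Spinor norm N(V) = |v1|^2 * |v2|^2 * ... * |v3|^2
= 2 * 9 * 4
Running product: 2, 18, 72
N(V) = 72


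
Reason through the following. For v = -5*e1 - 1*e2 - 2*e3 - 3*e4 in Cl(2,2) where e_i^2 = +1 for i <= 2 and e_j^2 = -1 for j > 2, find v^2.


v^2 = sum of c_i^2 * e_i^2
Positive signature terms (e_i^2 = +1): (-5)^2 + (-1)^2 = 26
Negative signature terms (e_j^2 = -1): (-2)^2 + (-3)^2 = 13
v^2 = 26 - 13 = 13


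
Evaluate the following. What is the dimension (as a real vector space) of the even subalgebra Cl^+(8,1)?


Even subalgebra dimension = 2^(n-1)
n = 8 + 1 = 9
2^(9 - 1) = 2^8 = 256
Verification: sum of C(9,k) for even k = 1 + 36 + 126 + 84 + 9 = 256
Result = 256


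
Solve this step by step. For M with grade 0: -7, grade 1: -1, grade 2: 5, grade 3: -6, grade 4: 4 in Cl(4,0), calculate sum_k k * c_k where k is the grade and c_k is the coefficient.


Grade-weighted sum = sum of grade_k * coefficient_k
0*(-7) = 0
1*(-1) = -1
2*5 = 10
3*(-6) = -18
4*4 = 16
Total = 0 + (-1) + 10 + (-18) + 16 = 7
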